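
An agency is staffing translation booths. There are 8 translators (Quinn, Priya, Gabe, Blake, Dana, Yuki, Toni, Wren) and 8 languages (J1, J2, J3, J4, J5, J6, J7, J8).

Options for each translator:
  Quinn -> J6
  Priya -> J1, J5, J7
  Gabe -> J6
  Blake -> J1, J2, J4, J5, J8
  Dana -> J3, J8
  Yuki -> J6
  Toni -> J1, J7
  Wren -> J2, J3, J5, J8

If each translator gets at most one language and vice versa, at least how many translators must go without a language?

2

For example, pair Quinn–J6, Priya–J5, Blake–J2, Dana–J8, Toni–J7, Wren–J3.
The set {Quinn, Gabe, Yuki} has only 1 neighbour ({J6}), so by Hall's theorem at most 6 of the 8 translators can be matched.
That matches 6 of the 8, leaving 2 unmatched; no matching can do better.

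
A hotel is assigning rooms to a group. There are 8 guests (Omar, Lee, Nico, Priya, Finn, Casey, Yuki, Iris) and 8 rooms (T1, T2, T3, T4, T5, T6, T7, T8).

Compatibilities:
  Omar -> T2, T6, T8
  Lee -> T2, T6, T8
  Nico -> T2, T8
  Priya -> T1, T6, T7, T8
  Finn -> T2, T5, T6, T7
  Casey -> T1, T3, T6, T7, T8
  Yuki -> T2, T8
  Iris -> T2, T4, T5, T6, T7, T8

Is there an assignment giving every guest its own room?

The set {Omar, Lee, Nico, Yuki} has only 3 neighbours ({T2, T6, T8}), so by Hall's theorem at most 7 of the 8 guests can be matched.
Hence no matching covers every guest.

No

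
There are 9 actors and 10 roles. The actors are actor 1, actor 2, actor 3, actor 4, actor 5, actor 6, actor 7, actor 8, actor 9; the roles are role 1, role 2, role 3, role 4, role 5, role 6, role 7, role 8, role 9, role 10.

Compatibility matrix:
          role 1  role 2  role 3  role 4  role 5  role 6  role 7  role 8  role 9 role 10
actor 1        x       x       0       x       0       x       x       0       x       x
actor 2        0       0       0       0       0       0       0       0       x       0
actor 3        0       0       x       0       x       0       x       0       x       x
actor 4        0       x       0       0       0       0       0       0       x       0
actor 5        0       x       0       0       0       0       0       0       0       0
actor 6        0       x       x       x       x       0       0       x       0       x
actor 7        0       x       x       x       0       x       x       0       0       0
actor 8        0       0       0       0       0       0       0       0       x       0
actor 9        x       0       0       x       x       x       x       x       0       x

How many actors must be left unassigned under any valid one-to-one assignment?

2

A valid assignment of size 7: actor 1→role 1, actor 2→role 9, actor 3→role 5, actor 4→role 2, actor 6→role 8, actor 7→role 3, actor 9→role 7.
The set {actor 2, actor 4, actor 5, actor 8} has only 2 neighbours ({role 2, role 9}), so by Hall's theorem at most 7 of the 9 actors can be matched.
That matches 7 of the 9, leaving 2 unmatched; no matching can do better.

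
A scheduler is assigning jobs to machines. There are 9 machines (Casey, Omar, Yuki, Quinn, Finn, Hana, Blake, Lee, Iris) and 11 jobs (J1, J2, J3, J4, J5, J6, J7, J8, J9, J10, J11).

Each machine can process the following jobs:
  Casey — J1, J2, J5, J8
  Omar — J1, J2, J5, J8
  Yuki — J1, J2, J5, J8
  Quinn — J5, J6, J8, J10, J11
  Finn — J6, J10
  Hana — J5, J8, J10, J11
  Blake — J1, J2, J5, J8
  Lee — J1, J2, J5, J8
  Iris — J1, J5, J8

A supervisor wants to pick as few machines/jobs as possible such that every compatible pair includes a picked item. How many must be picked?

7

The 7 edges Casey–J2, Omar–J1, Yuki–J8, Quinn–J11, Finn–J6, Hana–J10, Blake–J5 form a matching, so any vertex cover needs at least 7 vertices (one per matched edge).
Conversely {Quinn, Finn, Hana, J1, J2, J5, J8} meets every edge and has exactly 7 vertices, so 7 is optimal.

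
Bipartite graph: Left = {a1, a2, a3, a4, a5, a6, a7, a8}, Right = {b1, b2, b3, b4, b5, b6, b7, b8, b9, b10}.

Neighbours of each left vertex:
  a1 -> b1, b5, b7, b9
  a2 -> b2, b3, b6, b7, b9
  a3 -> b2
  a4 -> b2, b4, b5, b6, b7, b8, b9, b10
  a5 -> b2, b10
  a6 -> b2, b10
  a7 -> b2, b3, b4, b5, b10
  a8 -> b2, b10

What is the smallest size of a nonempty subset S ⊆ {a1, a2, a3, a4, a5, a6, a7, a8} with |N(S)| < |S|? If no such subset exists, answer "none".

Take S = {a3, a5, a6}. Its neighbourhood is {b2, b10}, so |N(S)| = 2 < |S| = 3.
Every subset of size less than 3 has at least as many neighbours as members, so 3 is the minimum.

3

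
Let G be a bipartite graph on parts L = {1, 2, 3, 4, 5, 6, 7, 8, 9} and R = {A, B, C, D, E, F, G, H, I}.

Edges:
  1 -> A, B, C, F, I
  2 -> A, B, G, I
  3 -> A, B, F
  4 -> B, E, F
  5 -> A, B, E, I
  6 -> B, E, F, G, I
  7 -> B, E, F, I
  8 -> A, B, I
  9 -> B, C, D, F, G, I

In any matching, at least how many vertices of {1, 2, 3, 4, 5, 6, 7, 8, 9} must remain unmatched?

A valid assignment of size 8: 1-C, 2-I, 3-A, 4-F, 5-E, 6-G, 7-B, 9-D.
The set {2, 3, 4, 5, 6, 7, 8} has only 6 neighbours ({A, B, E, F, G, I}), so by Hall's theorem at most 8 of the 9 left vertices can be matched.
That matches 8 of the 9, leaving 1 unmatched; no matching can do better.

1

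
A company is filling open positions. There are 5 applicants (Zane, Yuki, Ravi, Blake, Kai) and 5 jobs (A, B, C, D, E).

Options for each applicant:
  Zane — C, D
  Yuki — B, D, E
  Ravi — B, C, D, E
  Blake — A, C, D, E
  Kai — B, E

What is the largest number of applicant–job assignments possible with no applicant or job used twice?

5

A valid assignment of size 5: Zane→D, Yuki→E, Ravi→C, Blake→A, Kai→B.
This saturates every applicant, so 5 is the maximum.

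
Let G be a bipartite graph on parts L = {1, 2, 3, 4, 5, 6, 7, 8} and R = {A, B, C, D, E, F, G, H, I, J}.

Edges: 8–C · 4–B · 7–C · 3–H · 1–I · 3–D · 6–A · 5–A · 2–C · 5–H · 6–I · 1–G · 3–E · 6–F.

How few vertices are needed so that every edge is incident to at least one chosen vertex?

6

A maximum matching has 6 edges (e.g. 1–G, 2–C, 3–E, 4–B, 5–H, 6–I).
By König's theorem the minimum vertex cover has the same size. One such cover is {1, 3, 4, 5, 6, C}.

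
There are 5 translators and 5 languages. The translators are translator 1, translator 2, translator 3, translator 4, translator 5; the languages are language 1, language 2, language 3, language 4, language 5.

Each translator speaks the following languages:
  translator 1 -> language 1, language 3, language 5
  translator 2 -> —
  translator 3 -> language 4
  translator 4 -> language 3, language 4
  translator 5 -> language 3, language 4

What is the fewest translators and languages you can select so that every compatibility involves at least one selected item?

The 3 edges translator 1–language 1, translator 3–language 4, translator 4–language 3 form a matching, so any vertex cover needs at least 3 vertices (one per matched edge).
Conversely {translator 1, language 3, language 4} meets every edge and has exactly 3 vertices, so 3 is optimal.

3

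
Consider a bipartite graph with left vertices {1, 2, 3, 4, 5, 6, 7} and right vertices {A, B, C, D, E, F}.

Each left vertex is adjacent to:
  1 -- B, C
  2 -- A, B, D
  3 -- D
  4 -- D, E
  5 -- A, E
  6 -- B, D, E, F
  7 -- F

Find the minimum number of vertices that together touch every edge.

6

{1, A, B, D, E, F} is a vertex cover of size 6: every edge has an endpoint in this set.
No smaller cover exists because 1–C, 2–B, 3–D, 4–E, 5–A, 6–F is a matching of size 6, and a cover must include an endpoint of each of these disjoint edges (König's theorem).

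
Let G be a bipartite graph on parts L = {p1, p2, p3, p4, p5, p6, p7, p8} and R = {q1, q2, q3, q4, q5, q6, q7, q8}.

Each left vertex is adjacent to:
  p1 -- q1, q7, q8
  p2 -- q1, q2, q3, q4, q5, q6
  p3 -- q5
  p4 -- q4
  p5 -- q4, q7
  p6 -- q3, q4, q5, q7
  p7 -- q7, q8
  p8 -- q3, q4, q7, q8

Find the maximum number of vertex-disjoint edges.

7

A valid assignment of size 7: p1-q1, p2-q6, p3-q5, p4-q4, p5-q7, p6-q3, p7-q8.
The set {p3, p4, p5, p6, p7, p8} has only 5 neighbours ({q3, q4, q5, q7, q8}), so by Hall's theorem at most 7 of the 8 left vertices can be matched.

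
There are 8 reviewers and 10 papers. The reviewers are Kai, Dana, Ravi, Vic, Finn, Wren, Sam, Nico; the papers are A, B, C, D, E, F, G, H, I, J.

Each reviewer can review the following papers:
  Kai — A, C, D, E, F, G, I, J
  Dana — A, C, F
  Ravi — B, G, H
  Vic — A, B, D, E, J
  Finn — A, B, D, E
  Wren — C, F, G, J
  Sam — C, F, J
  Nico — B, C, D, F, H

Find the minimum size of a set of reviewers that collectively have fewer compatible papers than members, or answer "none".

none

A matching saturating every reviewer exists, for instance Kai→G, Dana→F, Ravi→B, Vic→A, Finn→E, Wren→C, Sam→J, Nico→H.
By Hall's marriage theorem, this means |N(S)| ≥ |S| for every subset S, so no violating subset exists.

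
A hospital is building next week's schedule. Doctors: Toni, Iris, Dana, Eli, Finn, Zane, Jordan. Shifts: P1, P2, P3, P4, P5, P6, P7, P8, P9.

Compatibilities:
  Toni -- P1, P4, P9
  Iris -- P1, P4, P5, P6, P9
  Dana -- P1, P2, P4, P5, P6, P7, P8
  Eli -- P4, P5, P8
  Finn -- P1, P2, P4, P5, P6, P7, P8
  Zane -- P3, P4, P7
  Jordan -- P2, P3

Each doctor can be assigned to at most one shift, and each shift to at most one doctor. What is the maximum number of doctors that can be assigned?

7

For example, pair Toni→P9, Iris→P6, Dana→P2, Eli→P5, Finn→P1, Zane→P7, Jordan→P3.
This saturates every doctor, so 7 is the maximum.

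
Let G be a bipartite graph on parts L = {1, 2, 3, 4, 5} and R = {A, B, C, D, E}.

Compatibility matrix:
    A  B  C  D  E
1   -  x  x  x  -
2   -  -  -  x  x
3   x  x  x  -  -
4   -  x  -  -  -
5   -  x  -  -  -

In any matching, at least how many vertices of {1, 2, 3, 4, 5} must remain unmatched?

1

For example, pair 1-D, 2-E, 3-C, 4-B.
The set {4, 5} has only 1 neighbour ({B}), so by Hall's theorem at most 4 of the 5 left vertices can be matched.
That matches 4 of the 5, leaving 1 unmatched; no matching can do better.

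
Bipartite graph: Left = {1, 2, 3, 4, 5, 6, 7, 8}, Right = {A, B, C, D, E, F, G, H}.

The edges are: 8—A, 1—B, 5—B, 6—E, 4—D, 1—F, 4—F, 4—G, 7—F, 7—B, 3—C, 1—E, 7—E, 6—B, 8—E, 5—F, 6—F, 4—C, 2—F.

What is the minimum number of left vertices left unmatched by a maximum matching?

2

One maximum matching: 1-E, 2-F, 3-C, 4-D, 5-B, 8-A.
The set {1, 2, 5, 6, 7} has only 3 neighbours ({B, E, F}), so by Hall's theorem at most 6 of the 8 left vertices can be matched.
That matches 6 of the 8, leaving 2 unmatched; no matching can do better.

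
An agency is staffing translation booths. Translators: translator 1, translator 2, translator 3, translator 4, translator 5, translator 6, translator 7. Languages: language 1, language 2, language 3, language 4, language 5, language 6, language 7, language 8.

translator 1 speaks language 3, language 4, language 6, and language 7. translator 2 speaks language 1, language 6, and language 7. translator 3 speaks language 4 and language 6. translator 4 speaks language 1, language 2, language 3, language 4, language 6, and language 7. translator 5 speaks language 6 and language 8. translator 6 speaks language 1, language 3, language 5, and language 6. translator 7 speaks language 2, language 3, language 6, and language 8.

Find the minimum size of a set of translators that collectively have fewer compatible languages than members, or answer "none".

A matching saturating every translator exists, for instance translator 1→language 3, translator 2→language 7, translator 3→language 4, translator 4→language 2, translator 5→language 6, translator 6→language 1, translator 7→language 8.
By Hall's marriage theorem, this means |N(S)| ≥ |S| for every subset S, so no violating subset exists.

none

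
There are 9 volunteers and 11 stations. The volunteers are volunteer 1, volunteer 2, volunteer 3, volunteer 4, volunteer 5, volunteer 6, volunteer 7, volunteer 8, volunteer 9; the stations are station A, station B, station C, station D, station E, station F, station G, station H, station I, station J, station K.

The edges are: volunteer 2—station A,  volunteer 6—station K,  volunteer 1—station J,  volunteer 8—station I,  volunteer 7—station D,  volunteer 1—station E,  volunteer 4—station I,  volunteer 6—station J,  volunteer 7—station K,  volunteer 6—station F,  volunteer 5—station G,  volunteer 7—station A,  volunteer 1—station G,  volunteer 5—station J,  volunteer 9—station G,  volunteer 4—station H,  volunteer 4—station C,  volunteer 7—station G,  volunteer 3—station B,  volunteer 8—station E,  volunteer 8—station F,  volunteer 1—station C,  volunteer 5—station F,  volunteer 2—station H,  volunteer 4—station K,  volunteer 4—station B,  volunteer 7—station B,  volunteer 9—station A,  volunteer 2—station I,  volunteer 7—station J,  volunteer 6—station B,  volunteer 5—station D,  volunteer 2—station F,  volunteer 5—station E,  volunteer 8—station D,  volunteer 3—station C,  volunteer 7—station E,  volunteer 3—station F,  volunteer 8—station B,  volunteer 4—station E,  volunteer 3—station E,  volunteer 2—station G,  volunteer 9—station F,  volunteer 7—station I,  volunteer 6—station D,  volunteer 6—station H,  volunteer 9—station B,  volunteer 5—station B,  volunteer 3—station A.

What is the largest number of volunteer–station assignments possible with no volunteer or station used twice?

A valid assignment of size 9: volunteer 1–station J, volunteer 2–station F, volunteer 3–station C, volunteer 4–station H, volunteer 5–station G, volunteer 6–station K, volunteer 7–station B, volunteer 8–station I, volunteer 9–station A.
All 9 volunteers are matched, so no larger matching exists.

9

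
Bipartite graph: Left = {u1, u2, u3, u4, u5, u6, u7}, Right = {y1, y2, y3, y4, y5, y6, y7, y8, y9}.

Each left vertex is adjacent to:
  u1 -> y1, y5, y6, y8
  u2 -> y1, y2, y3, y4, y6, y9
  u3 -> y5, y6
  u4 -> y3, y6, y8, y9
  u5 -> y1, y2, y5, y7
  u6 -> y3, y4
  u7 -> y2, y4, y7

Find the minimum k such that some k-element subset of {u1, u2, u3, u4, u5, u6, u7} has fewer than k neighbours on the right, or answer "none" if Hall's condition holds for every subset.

none

A matching saturating every left vertex exists, for instance u1→y6, u2→y4, u3→y5, u4→y8, u5→y1, u6→y3, u7→y7.
By Hall's marriage theorem, this means |N(S)| ≥ |S| for every subset S, so no violating subset exists.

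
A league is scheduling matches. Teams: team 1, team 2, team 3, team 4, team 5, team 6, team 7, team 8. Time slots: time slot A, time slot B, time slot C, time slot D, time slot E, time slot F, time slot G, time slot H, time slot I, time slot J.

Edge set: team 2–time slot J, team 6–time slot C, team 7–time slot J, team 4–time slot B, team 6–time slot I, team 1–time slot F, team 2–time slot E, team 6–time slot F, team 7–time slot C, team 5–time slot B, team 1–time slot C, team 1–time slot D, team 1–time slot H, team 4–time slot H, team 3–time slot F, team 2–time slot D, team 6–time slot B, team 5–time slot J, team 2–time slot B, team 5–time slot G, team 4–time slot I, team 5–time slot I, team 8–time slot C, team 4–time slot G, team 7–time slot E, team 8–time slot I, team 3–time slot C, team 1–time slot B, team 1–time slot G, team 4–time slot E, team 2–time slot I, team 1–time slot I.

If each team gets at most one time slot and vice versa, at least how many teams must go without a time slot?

0

One maximum matching: team 1–time slot G, team 2–time slot D, team 3–time slot C, team 4–time slot E, team 5–time slot B, team 6–time slot F, team 7–time slot J, team 8–time slot I.
All 8 teams are matched, so no larger matching exists.
That matches 8 of the 8, leaving 0 unmatched; no matching can do better.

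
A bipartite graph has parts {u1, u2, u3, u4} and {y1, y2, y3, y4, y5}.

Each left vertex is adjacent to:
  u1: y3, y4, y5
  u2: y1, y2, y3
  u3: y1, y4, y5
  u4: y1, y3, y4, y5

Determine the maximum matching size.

4

For example, pair u1–y5, u2–y1, u3–y4, u4–y3.
All 4 left vertices are matched, so no larger matching exists.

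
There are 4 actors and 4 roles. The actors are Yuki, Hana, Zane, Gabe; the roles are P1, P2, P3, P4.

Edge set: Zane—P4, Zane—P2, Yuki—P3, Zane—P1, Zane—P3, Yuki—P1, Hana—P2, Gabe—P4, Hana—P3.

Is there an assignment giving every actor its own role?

Yes

For example, pair Yuki-P3, Hana-P2, Zane-P1, Gabe-P4.
All 4 actors are covered.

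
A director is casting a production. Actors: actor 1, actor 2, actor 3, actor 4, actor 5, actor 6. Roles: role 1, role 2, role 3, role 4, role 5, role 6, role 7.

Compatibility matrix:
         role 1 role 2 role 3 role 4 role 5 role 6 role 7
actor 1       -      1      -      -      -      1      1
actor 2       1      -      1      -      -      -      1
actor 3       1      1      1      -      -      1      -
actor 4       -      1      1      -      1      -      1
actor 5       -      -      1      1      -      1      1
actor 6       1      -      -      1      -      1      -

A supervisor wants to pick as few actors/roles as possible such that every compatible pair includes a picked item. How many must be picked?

The 6 edges actor 1–role 2, actor 2–role 7, actor 3–role 3, actor 4–role 5, actor 5–role 6, actor 6–role 1 form a matching, so any vertex cover needs at least 6 vertices (one per matched edge).
Conversely {actor 1, actor 2, actor 3, actor 4, actor 5, actor 6} meets every edge and has exactly 6 vertices, so 6 is optimal.

6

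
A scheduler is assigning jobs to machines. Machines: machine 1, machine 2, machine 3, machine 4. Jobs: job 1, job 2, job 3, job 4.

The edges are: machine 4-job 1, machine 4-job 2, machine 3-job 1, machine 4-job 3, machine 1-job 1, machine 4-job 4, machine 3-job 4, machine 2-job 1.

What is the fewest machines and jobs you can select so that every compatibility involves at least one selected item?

3

{machine 3, machine 4, job 1} is a vertex cover of size 3: every edge has an endpoint in this set.
No smaller cover exists because machine 1–job 1, machine 3–job 4, machine 4–job 2 is a matching of size 3, and a cover must include an endpoint of each of these disjoint edges (König's theorem).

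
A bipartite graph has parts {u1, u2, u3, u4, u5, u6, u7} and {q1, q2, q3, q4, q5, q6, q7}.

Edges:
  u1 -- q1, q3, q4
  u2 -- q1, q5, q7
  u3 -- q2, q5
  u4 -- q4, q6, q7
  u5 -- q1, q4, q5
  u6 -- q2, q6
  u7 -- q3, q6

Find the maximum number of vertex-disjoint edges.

One maximum matching: u1→q3, u2→q1, u3→q5, u4→q7, u5→q4, u6→q2, u7→q6.
This saturates every left vertex, so 7 is the maximum.

7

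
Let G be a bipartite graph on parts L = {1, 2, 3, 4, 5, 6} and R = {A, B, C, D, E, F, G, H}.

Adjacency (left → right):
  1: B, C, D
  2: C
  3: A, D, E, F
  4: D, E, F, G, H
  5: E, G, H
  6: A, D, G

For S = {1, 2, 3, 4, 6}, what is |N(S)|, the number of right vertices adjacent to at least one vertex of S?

8

The union of neighbours of {1, 2, 3, 4, 6} is {A, B, C, D, E, F, G, H}, which has 8 elements.
Since |N(S)| = 8 ≥ |S| = 5, Hall's condition holds for this subset.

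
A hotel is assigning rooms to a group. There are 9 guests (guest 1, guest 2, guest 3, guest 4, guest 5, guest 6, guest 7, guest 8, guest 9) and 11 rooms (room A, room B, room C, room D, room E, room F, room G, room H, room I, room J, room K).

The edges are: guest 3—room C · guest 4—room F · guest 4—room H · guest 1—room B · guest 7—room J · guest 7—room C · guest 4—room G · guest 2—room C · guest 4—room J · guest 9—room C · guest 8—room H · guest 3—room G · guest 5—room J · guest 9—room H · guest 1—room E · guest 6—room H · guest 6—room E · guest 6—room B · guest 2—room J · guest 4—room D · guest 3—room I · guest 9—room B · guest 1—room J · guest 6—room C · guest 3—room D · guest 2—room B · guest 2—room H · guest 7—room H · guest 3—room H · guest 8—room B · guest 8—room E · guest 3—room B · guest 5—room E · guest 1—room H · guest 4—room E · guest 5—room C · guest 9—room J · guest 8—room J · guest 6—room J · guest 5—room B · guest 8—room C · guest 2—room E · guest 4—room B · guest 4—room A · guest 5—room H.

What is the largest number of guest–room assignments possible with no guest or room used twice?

7

For example, pair guest 1-room B, guest 2-room H, guest 3-room I, guest 4-room D, guest 5-room E, guest 6-room C, guest 7-room J.
The set {guest 1, guest 2, guest 5, guest 6, guest 7, guest 8, guest 9} has only 5 neighbours ({room B, room C, room E, room H, room J}), so by Hall's theorem at most 7 of the 9 guests can be matched.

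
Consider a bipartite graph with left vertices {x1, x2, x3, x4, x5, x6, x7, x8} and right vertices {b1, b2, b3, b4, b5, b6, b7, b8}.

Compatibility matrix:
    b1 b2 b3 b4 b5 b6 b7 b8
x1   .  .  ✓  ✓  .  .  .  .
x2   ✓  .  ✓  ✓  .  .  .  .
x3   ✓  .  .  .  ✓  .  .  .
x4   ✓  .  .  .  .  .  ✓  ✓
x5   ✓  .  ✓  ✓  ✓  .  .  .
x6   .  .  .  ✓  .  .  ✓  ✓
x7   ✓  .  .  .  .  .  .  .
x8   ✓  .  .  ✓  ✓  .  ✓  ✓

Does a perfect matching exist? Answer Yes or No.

The set {x1, x2, x3, x4, x5, x6, x7, x8} has only 6 neighbours ({b1, b3, b4, b5, b7, b8}), so by Hall's theorem at most 6 of the 8 left vertices can be matched.
Hence no matching covers every left vertex.

No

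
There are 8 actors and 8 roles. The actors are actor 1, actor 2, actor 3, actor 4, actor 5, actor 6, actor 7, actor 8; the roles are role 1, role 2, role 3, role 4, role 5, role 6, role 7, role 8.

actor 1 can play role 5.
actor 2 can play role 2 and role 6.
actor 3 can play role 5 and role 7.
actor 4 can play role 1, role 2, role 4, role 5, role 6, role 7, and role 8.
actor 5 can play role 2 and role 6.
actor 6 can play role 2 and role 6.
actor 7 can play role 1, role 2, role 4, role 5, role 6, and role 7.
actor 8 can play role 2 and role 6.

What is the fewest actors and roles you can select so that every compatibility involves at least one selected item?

6

The 6 edges actor 1–role 5, actor 2–role 6, actor 3–role 7, actor 4–role 8, actor 5–role 2, actor 7–role 1 form a matching, so any vertex cover needs at least 6 vertices (one per matched edge).
Conversely {actor 1, actor 3, actor 4, actor 7, role 2, role 6} meets every edge and has exactly 6 vertices, so 6 is optimal.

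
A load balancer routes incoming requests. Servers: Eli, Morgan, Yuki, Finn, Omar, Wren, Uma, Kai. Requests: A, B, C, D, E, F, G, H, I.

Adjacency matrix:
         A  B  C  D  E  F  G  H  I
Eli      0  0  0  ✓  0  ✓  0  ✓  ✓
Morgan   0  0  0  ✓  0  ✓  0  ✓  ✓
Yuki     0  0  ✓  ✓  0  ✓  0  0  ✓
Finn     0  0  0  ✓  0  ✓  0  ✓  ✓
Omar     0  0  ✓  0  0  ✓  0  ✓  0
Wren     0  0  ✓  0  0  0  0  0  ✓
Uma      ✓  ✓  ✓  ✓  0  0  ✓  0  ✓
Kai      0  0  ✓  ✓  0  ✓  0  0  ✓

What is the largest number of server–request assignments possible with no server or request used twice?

6

For example, pair Eli–I, Morgan–H, Yuki–C, Finn–D, Omar–F, Uma–G.
The set {Eli, Morgan, Yuki, Finn, Omar, Wren, Kai} has only 5 neighbours ({C, D, F, H, I}), so by Hall's theorem at most 6 of the 8 servers can be matched.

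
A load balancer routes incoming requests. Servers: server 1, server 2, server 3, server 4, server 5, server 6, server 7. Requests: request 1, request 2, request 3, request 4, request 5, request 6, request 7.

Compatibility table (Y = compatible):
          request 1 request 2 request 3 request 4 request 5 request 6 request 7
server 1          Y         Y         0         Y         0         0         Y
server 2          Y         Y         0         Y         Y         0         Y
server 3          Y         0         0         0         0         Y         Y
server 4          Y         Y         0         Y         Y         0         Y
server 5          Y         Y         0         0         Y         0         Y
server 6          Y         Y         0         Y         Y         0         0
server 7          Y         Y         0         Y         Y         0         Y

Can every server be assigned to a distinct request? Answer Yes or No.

No

The set {server 1, server 2, server 4, server 5, server 6, server 7} has only 5 neighbours ({request 1, request 2, request 4, request 5, request 7}), so by Hall's theorem at most 6 of the 7 servers can be matched.
Hence no matching covers every server.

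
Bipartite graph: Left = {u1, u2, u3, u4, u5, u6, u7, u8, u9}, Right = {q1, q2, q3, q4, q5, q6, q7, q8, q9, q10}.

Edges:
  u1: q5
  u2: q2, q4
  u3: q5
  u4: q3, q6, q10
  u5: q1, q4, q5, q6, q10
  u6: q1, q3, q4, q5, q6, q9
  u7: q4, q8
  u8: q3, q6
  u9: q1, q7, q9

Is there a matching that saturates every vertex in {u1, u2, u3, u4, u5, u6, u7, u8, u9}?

No

The set {u1, u3} has only 1 neighbour ({q5}), so by Hall's theorem at most 8 of the 9 left vertices can be matched.
Hence no matching covers every left vertex.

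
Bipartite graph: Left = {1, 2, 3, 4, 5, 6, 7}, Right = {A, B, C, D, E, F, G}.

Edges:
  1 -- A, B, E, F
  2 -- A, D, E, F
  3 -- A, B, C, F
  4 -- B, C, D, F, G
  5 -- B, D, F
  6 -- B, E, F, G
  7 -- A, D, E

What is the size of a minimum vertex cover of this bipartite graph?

7

A maximum matching has 7 edges (e.g. 1–B, 2–A, 3–C, 4–F, 5–D, 6–G, 7–E).
By König's theorem the minimum vertex cover has the same size. One such cover is {1, 2, 3, 4, 5, 6, 7}.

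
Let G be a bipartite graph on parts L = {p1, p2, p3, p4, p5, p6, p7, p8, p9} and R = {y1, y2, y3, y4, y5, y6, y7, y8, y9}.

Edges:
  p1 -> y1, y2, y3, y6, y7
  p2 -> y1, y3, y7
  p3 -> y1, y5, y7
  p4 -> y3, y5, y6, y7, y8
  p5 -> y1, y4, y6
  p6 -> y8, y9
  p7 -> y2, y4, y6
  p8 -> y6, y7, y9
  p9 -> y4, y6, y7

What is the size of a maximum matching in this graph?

9

For example, pair p1→y3, p2→y1, p3→y5, p4→y8, p5→y4, p6→y9, p7→y2, p8→y6, p9→y7.
All 9 left vertices are matched, so no larger matching exists.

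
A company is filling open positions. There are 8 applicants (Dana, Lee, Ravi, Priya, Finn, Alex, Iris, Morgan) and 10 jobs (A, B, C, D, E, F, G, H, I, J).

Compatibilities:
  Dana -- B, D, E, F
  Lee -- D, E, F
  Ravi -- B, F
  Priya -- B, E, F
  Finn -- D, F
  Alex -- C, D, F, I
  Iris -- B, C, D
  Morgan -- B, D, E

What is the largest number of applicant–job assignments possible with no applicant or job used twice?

A valid assignment of size 6: Dana→E, Lee→D, Ravi→F, Priya→B, Alex→I, Iris→C.
The set {Dana, Lee, Ravi, Priya, Finn, Morgan} has only 4 neighbours ({B, D, E, F}), so by Hall's theorem at most 6 of the 8 applicants can be matched.

6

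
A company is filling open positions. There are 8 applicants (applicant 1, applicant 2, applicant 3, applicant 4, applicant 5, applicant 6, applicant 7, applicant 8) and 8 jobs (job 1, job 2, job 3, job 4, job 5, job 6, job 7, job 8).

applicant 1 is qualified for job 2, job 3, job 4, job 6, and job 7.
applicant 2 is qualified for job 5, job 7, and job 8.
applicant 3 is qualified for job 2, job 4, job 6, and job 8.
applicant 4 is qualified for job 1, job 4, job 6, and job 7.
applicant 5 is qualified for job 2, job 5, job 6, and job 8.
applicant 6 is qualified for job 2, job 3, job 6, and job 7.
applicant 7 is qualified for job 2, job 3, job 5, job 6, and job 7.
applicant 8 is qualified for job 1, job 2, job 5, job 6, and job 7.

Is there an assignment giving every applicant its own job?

A valid assignment of size 8: applicant 1–job 4, applicant 2–job 8, applicant 3–job 2, applicant 4–job 1, applicant 5–job 6, applicant 6–job 3, applicant 7–job 7, applicant 8–job 5.
Every applicant is matched, so this is a perfect matching.

Yes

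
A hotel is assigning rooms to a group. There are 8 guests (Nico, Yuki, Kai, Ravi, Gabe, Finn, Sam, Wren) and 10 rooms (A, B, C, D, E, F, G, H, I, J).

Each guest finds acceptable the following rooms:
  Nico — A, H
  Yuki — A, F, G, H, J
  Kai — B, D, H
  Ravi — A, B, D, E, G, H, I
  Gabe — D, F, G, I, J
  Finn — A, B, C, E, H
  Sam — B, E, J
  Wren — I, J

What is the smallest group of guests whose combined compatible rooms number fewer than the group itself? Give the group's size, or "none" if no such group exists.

A matching saturating every guest exists, for instance Nico→H, Yuki→G, Kai→D, Ravi→A, Gabe→F, Finn→E, Sam→B, Wren→J.
By Hall's marriage theorem, this means |N(S)| ≥ |S| for every subset S, so no violating subset exists.

none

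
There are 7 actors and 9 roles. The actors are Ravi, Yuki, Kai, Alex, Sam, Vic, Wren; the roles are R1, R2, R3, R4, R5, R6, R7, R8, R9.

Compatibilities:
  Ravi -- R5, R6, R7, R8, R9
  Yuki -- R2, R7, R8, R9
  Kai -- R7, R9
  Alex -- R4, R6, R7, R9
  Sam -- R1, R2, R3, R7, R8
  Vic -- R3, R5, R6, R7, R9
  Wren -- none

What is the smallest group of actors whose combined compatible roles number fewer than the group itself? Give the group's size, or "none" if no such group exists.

Take S = {Wren}. Its neighbourhood is {}, so |N(S)| = 0 < |S| = 1.

1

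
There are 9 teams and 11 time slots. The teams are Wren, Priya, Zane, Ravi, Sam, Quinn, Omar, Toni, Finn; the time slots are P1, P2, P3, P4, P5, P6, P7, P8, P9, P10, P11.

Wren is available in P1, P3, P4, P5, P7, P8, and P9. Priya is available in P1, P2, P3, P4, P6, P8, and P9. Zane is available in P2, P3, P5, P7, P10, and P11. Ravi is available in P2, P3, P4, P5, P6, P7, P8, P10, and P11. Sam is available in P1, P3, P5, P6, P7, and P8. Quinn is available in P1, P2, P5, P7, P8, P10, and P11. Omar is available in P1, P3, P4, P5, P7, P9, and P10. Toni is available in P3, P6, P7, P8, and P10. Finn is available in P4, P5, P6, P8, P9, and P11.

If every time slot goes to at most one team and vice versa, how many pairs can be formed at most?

For example, pair Wren-P9, Priya-P3, Zane-P2, Ravi-P8, Sam-P6, Quinn-P1, Omar-P10, Toni-P7, Finn-P11.
This saturates every team, so 9 is the maximum.

9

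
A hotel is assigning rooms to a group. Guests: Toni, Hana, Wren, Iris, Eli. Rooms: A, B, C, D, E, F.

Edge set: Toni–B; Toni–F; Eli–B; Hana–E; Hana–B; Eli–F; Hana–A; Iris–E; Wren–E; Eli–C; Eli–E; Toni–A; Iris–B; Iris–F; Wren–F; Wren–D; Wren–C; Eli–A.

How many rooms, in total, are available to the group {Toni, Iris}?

4

The union of neighbours of {Toni, Iris} is {A, B, E, F}, which has 4 elements.
Since |N(S)| = 4 ≥ |S| = 2, Hall's condition holds for this subset.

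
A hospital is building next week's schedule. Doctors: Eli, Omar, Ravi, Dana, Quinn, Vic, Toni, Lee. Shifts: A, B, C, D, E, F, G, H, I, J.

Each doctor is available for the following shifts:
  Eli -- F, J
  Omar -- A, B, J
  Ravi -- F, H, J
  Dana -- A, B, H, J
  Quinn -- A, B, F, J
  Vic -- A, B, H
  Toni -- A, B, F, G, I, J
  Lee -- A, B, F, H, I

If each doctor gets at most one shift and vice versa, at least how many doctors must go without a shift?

One maximum matching: Eli–F, Omar–A, Ravi–H, Dana–J, Quinn–B, Toni–G, Lee–I.
The set {Eli, Omar, Ravi, Dana, Quinn, Vic} has only 5 neighbours ({A, B, F, H, J}), so by Hall's theorem at most 7 of the 8 doctors can be matched.
That matches 7 of the 8, leaving 1 unmatched; no matching can do better.

1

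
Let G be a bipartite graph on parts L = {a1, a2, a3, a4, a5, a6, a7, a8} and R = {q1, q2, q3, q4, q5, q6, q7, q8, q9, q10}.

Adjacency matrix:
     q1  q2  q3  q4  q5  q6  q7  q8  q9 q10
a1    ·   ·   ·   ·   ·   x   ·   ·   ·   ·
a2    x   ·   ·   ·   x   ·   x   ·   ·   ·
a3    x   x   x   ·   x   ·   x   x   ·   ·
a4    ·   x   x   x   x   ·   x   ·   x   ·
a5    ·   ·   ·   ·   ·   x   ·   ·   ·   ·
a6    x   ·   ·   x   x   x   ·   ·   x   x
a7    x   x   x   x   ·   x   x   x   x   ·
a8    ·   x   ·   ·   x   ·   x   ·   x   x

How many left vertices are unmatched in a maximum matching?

1

One maximum matching: a1–q6, a2–q5, a3–q7, a4–q3, a6–q1, a7–q4, a8–q9.
The set {a1, a5} has only 1 neighbour ({q6}), so by Hall's theorem at most 7 of the 8 left vertices can be matched.
That matches 7 of the 8, leaving 1 unmatched; no matching can do better.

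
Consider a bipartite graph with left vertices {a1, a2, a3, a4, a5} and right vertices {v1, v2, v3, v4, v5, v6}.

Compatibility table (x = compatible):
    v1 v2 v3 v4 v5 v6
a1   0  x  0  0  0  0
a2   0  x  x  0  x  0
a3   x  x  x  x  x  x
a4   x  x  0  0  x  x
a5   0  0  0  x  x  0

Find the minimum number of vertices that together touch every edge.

The 5 edges a1–v2, a2–v5, a3–v3, a4–v1, a5–v4 form a matching, so any vertex cover needs at least 5 vertices (one per matched edge).
Conversely {a1, a2, a3, a4, a5} meets every edge and has exactly 5 vertices, so 5 is optimal.

5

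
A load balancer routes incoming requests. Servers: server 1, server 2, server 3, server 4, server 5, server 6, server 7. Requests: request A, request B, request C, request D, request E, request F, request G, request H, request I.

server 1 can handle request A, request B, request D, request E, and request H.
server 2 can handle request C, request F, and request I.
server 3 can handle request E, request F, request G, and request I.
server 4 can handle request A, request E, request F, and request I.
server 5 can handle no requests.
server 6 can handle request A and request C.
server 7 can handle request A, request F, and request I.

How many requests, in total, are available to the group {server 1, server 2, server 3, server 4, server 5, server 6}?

9

The union of neighbours of {server 1, server 2, server 3, server 4, server 5, server 6} is {request A, request B, request C, request D, request E, request F, request G, request H, request I}, which has 9 elements.
Since |N(S)| = 9 ≥ |S| = 6, Hall's condition holds for this subset.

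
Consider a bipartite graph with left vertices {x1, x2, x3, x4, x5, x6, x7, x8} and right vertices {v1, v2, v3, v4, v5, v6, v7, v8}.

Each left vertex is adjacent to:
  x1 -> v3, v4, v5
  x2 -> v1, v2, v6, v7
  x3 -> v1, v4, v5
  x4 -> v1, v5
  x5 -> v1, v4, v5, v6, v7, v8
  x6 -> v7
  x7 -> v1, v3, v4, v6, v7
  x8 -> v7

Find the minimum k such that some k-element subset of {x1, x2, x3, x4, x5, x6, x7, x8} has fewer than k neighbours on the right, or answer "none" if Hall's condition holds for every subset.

2

Take S = {x6, x8}. Its neighbourhood is {v7}, so |N(S)| = 1 < |S| = 2.
No single vertex violates Hall's condition since each has at least one neighbour, so 2 is the minimum.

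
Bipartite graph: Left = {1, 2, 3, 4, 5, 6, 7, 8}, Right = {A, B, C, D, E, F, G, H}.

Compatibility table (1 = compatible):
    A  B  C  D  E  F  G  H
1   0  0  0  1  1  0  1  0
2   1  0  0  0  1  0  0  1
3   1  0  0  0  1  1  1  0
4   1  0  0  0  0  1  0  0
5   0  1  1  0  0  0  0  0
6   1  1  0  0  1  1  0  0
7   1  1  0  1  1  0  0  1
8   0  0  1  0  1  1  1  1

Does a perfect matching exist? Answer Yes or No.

Yes

A valid assignment of size 8: 1→D, 2→H, 3→E, 4→F, 5→C, 6→B, 7→A, 8→G.
All 8 left vertices are covered.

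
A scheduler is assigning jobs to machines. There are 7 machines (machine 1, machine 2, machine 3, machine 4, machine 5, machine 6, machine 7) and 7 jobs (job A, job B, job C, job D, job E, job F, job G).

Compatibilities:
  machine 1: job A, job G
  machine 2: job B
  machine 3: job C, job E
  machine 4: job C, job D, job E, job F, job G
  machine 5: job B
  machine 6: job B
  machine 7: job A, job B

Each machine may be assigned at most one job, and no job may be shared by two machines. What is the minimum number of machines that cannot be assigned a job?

2

For example, pair machine 1–job G, machine 2–job B, machine 3–job E, machine 4–job F, machine 7–job A.
The set {machine 2, machine 5, machine 6} has only 1 neighbour ({job B}), so by Hall's theorem at most 5 of the 7 machines can be matched.
That matches 5 of the 7, leaving 2 unmatched; no matching can do better.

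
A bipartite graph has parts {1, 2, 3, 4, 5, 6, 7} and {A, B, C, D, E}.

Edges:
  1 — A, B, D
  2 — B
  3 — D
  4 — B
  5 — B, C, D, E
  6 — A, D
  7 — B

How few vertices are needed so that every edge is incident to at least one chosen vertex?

{5, A, B, D} is a vertex cover of size 4: every edge has an endpoint in this set.
No smaller cover exists because 1–A, 2–B, 3–D, 5–E is a matching of size 4, and a cover must include an endpoint of each of these disjoint edges (König's theorem).

4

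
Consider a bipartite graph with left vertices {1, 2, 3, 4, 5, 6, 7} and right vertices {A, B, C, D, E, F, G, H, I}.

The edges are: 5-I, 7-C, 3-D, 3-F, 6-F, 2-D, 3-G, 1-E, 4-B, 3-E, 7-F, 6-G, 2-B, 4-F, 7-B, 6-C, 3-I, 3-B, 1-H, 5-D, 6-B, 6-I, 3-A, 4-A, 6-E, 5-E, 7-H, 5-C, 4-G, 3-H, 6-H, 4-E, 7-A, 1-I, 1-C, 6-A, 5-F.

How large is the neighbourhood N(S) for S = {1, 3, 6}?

9

The union of neighbours of {1, 3, 6} is {A, B, C, D, E, F, G, H, I}, which has 9 elements.
Since |N(S)| = 9 ≥ |S| = 3, Hall's condition holds for this subset.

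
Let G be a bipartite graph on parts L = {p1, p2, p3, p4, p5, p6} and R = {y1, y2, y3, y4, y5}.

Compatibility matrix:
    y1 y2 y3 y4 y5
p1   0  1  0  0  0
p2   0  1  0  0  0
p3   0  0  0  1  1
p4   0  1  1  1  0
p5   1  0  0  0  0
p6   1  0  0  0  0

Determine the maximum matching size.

One maximum matching: p1-y2, p3-y4, p4-y3, p5-y1.
The set {p1, p2, p5, p6} has only 2 neighbours ({y1, y2}), so by Hall's theorem at most 4 of the 6 left vertices can be matched.

4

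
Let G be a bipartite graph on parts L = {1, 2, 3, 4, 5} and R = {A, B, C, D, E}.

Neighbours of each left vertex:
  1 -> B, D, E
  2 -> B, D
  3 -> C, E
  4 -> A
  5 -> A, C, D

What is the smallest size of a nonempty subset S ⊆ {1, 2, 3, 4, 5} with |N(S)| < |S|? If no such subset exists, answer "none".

none

A matching saturating every left vertex exists, for instance 1→B, 2→D, 3→E, 4→A, 5→C.
By Hall's marriage theorem, this means |N(S)| ≥ |S| for every subset S, so no violating subset exists.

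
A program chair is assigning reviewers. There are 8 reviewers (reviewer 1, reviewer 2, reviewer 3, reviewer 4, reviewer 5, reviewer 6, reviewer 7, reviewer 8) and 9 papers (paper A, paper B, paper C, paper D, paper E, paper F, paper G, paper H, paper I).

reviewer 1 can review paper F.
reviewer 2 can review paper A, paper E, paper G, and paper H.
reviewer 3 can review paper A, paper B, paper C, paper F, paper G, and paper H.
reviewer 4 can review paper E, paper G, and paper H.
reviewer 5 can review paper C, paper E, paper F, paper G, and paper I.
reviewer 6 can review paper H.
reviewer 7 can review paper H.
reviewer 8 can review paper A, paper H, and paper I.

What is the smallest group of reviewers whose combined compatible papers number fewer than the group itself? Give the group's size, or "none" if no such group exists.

2

Take S = {reviewer 6, reviewer 7}. Its neighbourhood is {paper H}, so |N(S)| = 1 < |S| = 2.
No single vertex violates Hall's condition since each has at least one neighbour, so 2 is the minimum.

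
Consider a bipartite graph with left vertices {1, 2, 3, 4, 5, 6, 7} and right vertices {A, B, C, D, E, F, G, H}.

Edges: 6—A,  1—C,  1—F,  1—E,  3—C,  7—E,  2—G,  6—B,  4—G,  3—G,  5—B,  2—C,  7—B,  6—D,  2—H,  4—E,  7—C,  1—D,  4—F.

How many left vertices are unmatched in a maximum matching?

One maximum matching: 1→D, 2→H, 3→C, 4→G, 5→B, 6→A, 7→E.
All 7 left vertices are matched, so no larger matching exists.
That matches 7 of the 7, leaving 0 unmatched; no matching can do better.

0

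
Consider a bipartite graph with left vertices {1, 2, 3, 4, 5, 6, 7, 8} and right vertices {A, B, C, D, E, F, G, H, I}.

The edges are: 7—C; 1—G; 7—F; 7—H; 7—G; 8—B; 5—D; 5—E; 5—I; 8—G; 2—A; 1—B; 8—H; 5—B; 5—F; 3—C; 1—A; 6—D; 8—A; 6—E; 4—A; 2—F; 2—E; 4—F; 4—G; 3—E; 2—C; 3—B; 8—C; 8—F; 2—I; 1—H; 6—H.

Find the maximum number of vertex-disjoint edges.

8

One maximum matching: 1–H, 2–A, 3–B, 4–F, 5–E, 6–D, 7–C, 8–G.
This saturates every left vertex, so 8 is the maximum.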